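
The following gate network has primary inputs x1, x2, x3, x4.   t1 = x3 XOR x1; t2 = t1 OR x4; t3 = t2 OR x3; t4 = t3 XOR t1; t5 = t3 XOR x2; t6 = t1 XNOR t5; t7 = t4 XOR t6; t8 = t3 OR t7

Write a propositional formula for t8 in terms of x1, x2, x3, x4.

(((x3 XOR x1) OR x4) OR x3) OR (((((x3 XOR x1) OR x4) OR x3) XOR (x3 XOR x1)) XOR ((x3 XOR x1) XNOR ((((x3 XOR x1) OR x4) OR x3) XOR x2)))

t1 = x3 XOR x1
t2 = t1 OR x4 = (x3 XOR x1) OR x4
t3 = t2 OR x3 = ((x3 XOR x1) OR x4) OR x3
t4 = t3 XOR t1 = (((x3 XOR x1) OR x4) OR x3) XOR (x3 XOR x1)
t5 = t3 XOR x2 = (((x3 XOR x1) OR x4) OR x3) XOR x2
t6 = t1 XNOR t5 = (x3 XOR x1) XNOR ((((x3 XOR x1) OR x4) OR x3) XOR x2)
t7 = t4 XOR t6 = ((((x3 XOR x1) OR x4) OR x3) XOR (x3 XOR x1)) XOR ((x3 XOR x1) XNOR ((((x3 XOR x1) OR x4) OR x3) XOR x2))
t8 = t3 OR t7 = (((x3 XOR x1) OR x4) OR x3) OR (((((x3 XOR x1) OR x4) OR x3) XOR (x3 XOR x1)) XOR ((x3 XOR x1) XNOR ((((x3 XOR x1) OR x4) OR x3) XOR x2)))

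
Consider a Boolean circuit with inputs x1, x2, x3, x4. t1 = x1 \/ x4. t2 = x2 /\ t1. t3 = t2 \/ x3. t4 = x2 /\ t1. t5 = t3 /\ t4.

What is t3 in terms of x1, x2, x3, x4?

t1 = x1 \/ x4
t2 = x2 /\ t1 = x2 /\ (x1 \/ x4)
t3 = t2 \/ x3 = (x2 /\ (x1 \/ x4)) \/ x3

(x2 /\ (x1 \/ x4)) \/ x3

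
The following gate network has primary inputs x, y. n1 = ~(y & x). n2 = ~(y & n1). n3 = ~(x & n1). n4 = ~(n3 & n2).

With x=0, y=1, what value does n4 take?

n1 = ~(1 & 0) = 1
n2 = ~(1 & 1) = 0
n3 = ~(0 & 1) = 1
n4 = ~(1 & 0) = 1

1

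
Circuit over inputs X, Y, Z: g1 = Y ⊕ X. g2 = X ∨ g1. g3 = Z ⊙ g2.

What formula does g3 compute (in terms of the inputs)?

Z ⊙ (X ∨ (Y ⊕ X))

g1 = Y ⊕ X
g2 = X ∨ g1 = X ∨ (Y ⊕ X)
g3 = Z ⊙ g2 = Z ⊙ (X ∨ (Y ⊕ X))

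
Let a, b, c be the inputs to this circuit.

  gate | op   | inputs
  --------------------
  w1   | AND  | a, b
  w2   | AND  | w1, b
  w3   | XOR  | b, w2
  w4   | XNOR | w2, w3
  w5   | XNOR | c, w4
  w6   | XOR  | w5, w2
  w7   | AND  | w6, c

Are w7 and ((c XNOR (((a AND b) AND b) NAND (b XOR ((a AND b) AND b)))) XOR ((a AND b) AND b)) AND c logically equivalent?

w1 = a AND b
w2 = w1 AND b = (a AND b) AND b
w3 = b XOR w2 = b XOR ((a AND b) AND b)
w4 = w2 XNOR w3 = ((a AND b) AND b) XNOR (b XOR ((a AND b) AND b))
w5 = c XNOR w4 = c XNOR (((a AND b) AND b) XNOR (b XOR ((a AND b) AND b)))
w6 = w5 XOR w2 = (c XNOR (((a AND b) AND b) XNOR (b XOR ((a AND b) AND b)))) XOR ((a AND b) AND b)
w7 = w6 AND c = ((c XNOR (((a AND b) AND b) XNOR (b XOR ((a AND b) AND b)))) XOR ((a AND b) AND b)) AND c
At a=0, b=1, c=1: circuit gives 0, formula gives 1.

No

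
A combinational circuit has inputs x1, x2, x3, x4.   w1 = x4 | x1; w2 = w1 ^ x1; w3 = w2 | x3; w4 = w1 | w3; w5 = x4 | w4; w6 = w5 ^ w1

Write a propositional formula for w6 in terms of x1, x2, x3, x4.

w1 = x4 | x1
w2 = w1 ^ x1 = (x4 | x1) ^ x1
w3 = w2 | x3 = ((x4 | x1) ^ x1) | x3
w4 = w1 | w3 = (x4 | x1) | (((x4 | x1) ^ x1) | x3)
w5 = x4 | w4 = x4 | ((x4 | x1) | (((x4 | x1) ^ x1) | x3))
w6 = w5 ^ w1 = (x4 | ((x4 | x1) | (((x4 | x1) ^ x1) | x3))) ^ (x4 | x1)

(x4 | ((x4 | x1) | (((x4 | x1) ^ x1) | x3))) ^ (x4 | x1)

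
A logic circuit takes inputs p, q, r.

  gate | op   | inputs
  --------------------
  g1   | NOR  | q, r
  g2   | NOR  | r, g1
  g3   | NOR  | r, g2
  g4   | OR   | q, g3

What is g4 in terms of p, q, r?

g1 = q NOR r
g2 = r NOR g1 = r NOR (q NOR r)
g3 = r NOR g2 = r NOR (r NOR (q NOR r))
g4 = q OR g3 = q OR (r NOR (r NOR (q NOR r)))

q OR (r NOR (r NOR (q NOR r)))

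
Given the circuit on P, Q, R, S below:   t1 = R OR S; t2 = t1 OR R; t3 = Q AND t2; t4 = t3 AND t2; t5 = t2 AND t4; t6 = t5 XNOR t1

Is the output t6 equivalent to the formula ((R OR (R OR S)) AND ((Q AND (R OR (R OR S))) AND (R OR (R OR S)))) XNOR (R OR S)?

Yes

t1 = R OR S
t2 = t1 OR R = (R OR S) OR R
t3 = Q AND t2 = Q AND ((R OR S) OR R)
t4 = t3 AND t2 = (Q AND ((R OR S) OR R)) AND ((R OR S) OR R)
t5 = t2 AND t4 = ((R OR S) OR R) AND ((Q AND ((R OR S) OR R)) AND ((R OR S) OR R))
t6 = t5 XNOR t1 = (((R OR S) OR R) AND ((Q AND ((R OR S) OR R)) AND ((R OR S) OR R))) XNOR (R OR S)
At P=0, Q=0, R=0, S=1: circuit gives 0, formula gives 0.
At P=0, Q=0, R=0, S=0: circuit gives 1, formula gives 1.
Agrees on all 16 inputs.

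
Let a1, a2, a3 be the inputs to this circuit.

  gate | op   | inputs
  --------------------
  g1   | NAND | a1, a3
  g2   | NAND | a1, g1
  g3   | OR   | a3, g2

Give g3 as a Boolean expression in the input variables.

a3 OR (a1 NAND (a1 NAND a3))

g1 = a1 NAND a3
g2 = a1 NAND g1 = a1 NAND (a1 NAND a3)
g3 = a3 OR g2 = a3 OR (a1 NAND (a1 NAND a3))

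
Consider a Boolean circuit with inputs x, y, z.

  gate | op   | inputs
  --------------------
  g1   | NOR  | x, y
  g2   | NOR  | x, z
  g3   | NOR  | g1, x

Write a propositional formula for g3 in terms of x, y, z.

g1 = x NOR y
g3 = g1 NOR x = (x NOR y) NOR x

(x NOR y) NOR x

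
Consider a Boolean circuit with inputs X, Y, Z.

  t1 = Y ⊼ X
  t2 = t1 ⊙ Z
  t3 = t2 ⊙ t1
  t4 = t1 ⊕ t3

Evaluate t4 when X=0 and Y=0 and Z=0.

t1 = 0 ⊼ 0 = 1
t2 = 1 ⊙ 0 = 0
t3 = 0 ⊙ 1 = 0
t4 = 1 ⊕ 0 = 1

1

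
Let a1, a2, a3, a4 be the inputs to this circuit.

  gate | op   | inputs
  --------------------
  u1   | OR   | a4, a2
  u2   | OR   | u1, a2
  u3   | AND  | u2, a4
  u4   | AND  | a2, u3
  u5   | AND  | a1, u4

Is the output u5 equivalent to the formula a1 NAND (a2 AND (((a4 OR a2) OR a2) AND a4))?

u1 = a4 OR a2
u2 = u1 OR a2 = (a4 OR a2) OR a2
u3 = u2 AND a4 = ((a4 OR a2) OR a2) AND a4
u4 = a2 AND u3 = a2 AND (((a4 OR a2) OR a2) AND a4)
u5 = a1 AND u4 = a1 AND (a2 AND (((a4 OR a2) OR a2) AND a4))
At a1=0, a2=0, a3=0, a4=0: circuit gives 0, formula gives 1.

No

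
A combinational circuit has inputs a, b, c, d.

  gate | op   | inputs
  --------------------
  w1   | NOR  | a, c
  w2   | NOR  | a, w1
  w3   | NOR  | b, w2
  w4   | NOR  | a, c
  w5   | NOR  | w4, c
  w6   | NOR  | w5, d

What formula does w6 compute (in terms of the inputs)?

((a NOR c) NOR c) NOR d

w4 = a NOR c
w5 = w4 NOR c = (a NOR c) NOR c
w6 = w5 NOR d = ((a NOR c) NOR c) NOR d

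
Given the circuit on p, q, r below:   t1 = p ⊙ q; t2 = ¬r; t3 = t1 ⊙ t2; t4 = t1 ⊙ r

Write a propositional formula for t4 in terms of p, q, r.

t1 = p ⊙ q
t4 = t1 ⊙ r = (p ⊙ q) ⊙ r

(p ⊙ q) ⊙ r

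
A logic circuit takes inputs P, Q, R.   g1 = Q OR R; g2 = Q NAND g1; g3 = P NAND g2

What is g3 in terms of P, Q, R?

P NAND (Q NAND (Q OR R))

g1 = Q OR R
g2 = Q NAND g1 = Q NAND (Q OR R)
g3 = P NAND g2 = P NAND (Q NAND (Q OR R))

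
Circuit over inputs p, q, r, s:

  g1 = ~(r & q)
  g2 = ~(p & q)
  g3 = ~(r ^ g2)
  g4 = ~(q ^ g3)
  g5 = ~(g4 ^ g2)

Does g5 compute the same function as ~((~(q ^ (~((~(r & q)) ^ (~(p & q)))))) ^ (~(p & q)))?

No

g2 = ~(p & q)
g3 = ~(r ^ g2) = ~(r ^ (~(p & q)))
g4 = ~(q ^ g3) = ~(q ^ (~(r ^ (~(p & q)))))
g5 = ~(g4 ^ g2) = ~((~(q ^ (~(r ^ (~(p & q)))))) ^ (~(p & q)))
At p=0, q=0, r=0, s=0: circuit gives 1, formula gives 0.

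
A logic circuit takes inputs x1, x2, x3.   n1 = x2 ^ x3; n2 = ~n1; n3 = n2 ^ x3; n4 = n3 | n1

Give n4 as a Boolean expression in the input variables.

(~(x2 ^ x3) ^ x3) | (x2 ^ x3)

n1 = x2 ^ x3
n2 = ~n1 = ~(x2 ^ x3)
n3 = n2 ^ x3 = ~(x2 ^ x3) ^ x3
n4 = n3 | n1 = (~(x2 ^ x3) ^ x3) | (x2 ^ x3)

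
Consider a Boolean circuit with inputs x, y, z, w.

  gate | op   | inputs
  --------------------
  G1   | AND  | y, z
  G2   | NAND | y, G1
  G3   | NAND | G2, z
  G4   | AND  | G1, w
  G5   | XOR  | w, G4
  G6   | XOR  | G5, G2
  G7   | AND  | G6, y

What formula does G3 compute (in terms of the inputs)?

G1 = y AND z
G2 = y NAND G1 = y NAND (y AND z)
G3 = G2 NAND z = (y NAND (y AND z)) NAND z

(y NAND (y AND z)) NAND z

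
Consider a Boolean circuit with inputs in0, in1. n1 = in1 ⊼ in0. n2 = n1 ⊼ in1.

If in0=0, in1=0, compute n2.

1

n1 = 0 ⊼ 0 = 1
n2 = 1 ⊼ 0 = 1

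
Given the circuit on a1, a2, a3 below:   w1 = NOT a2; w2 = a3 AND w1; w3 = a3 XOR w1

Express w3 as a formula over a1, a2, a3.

w1 = NOT a2
w3 = a3 XOR w1 = a3 XOR NOT a2

a3 XOR NOT a2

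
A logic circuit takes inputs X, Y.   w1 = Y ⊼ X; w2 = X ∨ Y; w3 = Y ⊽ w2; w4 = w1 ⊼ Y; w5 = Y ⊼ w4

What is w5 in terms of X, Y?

w1 = Y ⊼ X
w4 = w1 ⊼ Y = (Y ⊼ X) ⊼ Y
w5 = Y ⊼ w4 = Y ⊼ ((Y ⊼ X) ⊼ Y)

Y ⊼ ((Y ⊼ X) ⊼ Y)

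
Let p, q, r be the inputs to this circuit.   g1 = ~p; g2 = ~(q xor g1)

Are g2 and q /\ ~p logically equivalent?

No

g1 = ~p
g2 = ~(q xor g1) = ~(q xor ~p)
At p=1, q=0, r=0: circuit gives 1, formula gives 0.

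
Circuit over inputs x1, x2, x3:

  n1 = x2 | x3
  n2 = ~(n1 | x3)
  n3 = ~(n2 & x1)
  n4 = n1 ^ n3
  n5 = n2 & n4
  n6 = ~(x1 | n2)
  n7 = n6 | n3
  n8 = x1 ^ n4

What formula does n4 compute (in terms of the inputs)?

n1 = x2 | x3
n2 = ~(n1 | x3) = ~((x2 | x3) | x3)
n3 = ~(n2 & x1) = ~((~((x2 | x3) | x3)) & x1)
n4 = n1 ^ n3 = (x2 | x3) ^ (~((~((x2 | x3) | x3)) & x1))

(x2 | x3) ^ (~((~((x2 | x3) | x3)) & x1))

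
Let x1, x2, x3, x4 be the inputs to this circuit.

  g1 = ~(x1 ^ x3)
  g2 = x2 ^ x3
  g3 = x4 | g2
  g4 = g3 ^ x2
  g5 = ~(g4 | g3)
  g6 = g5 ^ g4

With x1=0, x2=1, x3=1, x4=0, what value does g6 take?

1

g2 = 1 ^ 1 = 0
g3 = 0 | 0 = 0
g4 = 0 ^ 1 = 1
g5 = ~(1 | 0) = 0
g6 = 0 ^ 1 = 1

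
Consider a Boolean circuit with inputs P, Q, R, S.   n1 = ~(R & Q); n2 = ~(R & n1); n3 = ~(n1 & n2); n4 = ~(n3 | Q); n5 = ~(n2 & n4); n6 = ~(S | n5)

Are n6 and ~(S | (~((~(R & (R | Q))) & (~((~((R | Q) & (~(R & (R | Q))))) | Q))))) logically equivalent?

No

n1 = ~(R & Q)
n2 = ~(R & n1) = ~(R & (~(R & Q)))
n3 = ~(n1 & n2) = ~((~(R & Q)) & (~(R & (~(R & Q)))))
n4 = ~(n3 | Q) = ~((~((~(R & Q)) & (~(R & (~(R & Q)))))) | Q)
n5 = ~(n2 & n4) = ~((~(R & (~(R & Q)))) & (~((~((~(R & Q)) & (~(R & (~(R & Q)))))) | Q)))
n6 = ~(S | n5) = ~(S | (~((~(R & (~(R & Q)))) & (~((~((~(R & Q)) & (~(R & (~(R & Q)))))) | Q)))))
At P=0, Q=0, R=0, S=0: circuit gives 1, formula gives 0.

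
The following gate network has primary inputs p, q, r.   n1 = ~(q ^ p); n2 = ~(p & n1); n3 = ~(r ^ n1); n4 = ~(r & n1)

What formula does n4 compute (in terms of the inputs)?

~(r & (~(q ^ p)))

n1 = ~(q ^ p)
n4 = ~(r & n1) = ~(r & (~(q ^ p)))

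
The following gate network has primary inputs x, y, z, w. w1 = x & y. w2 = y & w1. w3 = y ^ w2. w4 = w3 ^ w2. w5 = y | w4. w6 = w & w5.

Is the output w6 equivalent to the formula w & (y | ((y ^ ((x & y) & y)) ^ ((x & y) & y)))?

w1 = x & y
w2 = y & w1 = y & (x & y)
w3 = y ^ w2 = y ^ (y & (x & y))
w4 = w3 ^ w2 = (y ^ (y & (x & y))) ^ (y & (x & y))
w5 = y | w4 = y | ((y ^ (y & (x & y))) ^ (y & (x & y)))
w6 = w & w5 = w & (y | ((y ^ (y & (x & y))) ^ (y & (x & y))))
At x=0, y=0, z=0, w=0: circuit gives 0, formula gives 0.
At x=0, y=1, z=0, w=1: circuit gives 1, formula gives 1.
Agrees on all 16 inputs.

Yes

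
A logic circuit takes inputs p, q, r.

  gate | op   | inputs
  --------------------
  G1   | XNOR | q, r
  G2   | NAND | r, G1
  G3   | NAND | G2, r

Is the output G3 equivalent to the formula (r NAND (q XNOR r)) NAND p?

No

G1 = q XNOR r
G2 = r NAND G1 = r NAND (q XNOR r)
G3 = G2 NAND r = (r NAND (q XNOR r)) NAND r
At p=0, q=0, r=1: circuit gives 0, formula gives 1.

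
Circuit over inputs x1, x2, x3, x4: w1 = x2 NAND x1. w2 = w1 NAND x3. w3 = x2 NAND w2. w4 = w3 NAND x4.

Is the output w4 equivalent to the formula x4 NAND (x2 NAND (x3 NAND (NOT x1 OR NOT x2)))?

Yes

w1 = x2 NAND x1
w2 = w1 NAND x3 = (x2 NAND x1) NAND x3
w3 = x2 NAND w2 = x2 NAND ((x2 NAND x1) NAND x3)
w4 = w3 NAND x4 = (x2 NAND ((x2 NAND x1) NAND x3)) NAND x4
At x1=0, x2=0, x3=0, x4=1: circuit gives 0, formula gives 0.
At x1=0, x2=0, x3=0, x4=0: circuit gives 1, formula gives 1.
Agrees on all 16 inputs.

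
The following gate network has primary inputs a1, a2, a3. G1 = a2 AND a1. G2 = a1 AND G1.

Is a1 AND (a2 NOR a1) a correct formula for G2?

G1 = a2 AND a1
G2 = a1 AND G1 = a1 AND (a2 AND a1)
At a1=1, a2=1, a3=0: circuit gives 1, formula gives 0.

No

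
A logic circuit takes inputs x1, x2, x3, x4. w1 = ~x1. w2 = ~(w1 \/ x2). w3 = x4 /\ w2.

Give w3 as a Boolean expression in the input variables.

x4 /\ (~(~x1 \/ x2))

w1 = ~x1
w2 = ~(w1 \/ x2) = ~(~x1 \/ x2)
w3 = x4 /\ w2 = x4 /\ (~(~x1 \/ x2))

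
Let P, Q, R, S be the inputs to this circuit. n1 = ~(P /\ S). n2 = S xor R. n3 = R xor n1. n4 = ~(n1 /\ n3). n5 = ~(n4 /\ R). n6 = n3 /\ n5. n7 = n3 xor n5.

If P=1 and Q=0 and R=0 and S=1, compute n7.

n1 = ~(1 /\ 1) = 0
n3 = 0 xor 0 = 0
n4 = ~(0 /\ 0) = 1
n5 = ~(1 /\ 0) = 1
n7 = 0 xor 1 = 1

1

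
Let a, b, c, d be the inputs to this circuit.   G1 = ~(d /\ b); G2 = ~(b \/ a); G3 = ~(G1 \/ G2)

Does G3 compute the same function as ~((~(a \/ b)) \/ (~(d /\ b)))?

Yes

G1 = ~(d /\ b)
G2 = ~(b \/ a)
G3 = ~(G1 \/ G2) = ~((~(d /\ b)) \/ (~(b \/ a)))
At a=0, b=0, c=0, d=0: circuit gives 0, formula gives 0.
At a=0, b=1, c=0, d=1: circuit gives 1, formula gives 1.
Agrees on all 16 inputs.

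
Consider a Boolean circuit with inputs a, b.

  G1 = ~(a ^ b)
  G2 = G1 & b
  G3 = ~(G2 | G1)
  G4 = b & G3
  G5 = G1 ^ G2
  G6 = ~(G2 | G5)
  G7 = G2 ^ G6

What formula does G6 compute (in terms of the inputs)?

G1 = ~(a ^ b)
G2 = G1 & b = (~(a ^ b)) & b
G5 = G1 ^ G2 = (~(a ^ b)) ^ ((~(a ^ b)) & b)
G6 = ~(G2 | G5) = ~(((~(a ^ b)) & b) | ((~(a ^ b)) ^ ((~(a ^ b)) & b)))

~(((~(a ^ b)) & b) | ((~(a ^ b)) ^ ((~(a ^ b)) & b)))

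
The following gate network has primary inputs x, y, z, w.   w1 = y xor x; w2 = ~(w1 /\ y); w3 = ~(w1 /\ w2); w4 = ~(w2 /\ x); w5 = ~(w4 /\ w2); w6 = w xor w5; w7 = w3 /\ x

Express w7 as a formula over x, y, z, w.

(~((y xor x) /\ (~((y xor x) /\ y)))) /\ x

w1 = y xor x
w2 = ~(w1 /\ y) = ~((y xor x) /\ y)
w3 = ~(w1 /\ w2) = ~((y xor x) /\ (~((y xor x) /\ y)))
w7 = w3 /\ x = (~((y xor x) /\ (~((y xor x) /\ y)))) /\ x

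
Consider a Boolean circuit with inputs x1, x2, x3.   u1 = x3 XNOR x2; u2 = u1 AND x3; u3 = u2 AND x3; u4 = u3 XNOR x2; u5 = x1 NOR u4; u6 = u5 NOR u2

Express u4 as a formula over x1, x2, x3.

(((x3 XNOR x2) AND x3) AND x3) XNOR x2

u1 = x3 XNOR x2
u2 = u1 AND x3 = (x3 XNOR x2) AND x3
u3 = u2 AND x3 = ((x3 XNOR x2) AND x3) AND x3
u4 = u3 XNOR x2 = (((x3 XNOR x2) AND x3) AND x3) XNOR x2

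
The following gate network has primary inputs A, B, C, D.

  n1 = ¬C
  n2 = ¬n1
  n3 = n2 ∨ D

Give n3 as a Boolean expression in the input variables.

n1 = ¬C
n2 = ¬n1 = ¬¬C
n3 = n2 ∨ D = ¬¬C ∨ D

¬¬C ∨ D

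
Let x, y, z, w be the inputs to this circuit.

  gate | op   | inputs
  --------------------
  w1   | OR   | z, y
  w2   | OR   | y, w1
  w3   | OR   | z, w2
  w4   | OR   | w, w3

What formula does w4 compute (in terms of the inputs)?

w1 = z OR y
w2 = y OR w1 = y OR (z OR y)
w3 = z OR w2 = z OR (y OR (z OR y))
w4 = w OR w3 = w OR (z OR (y OR (z OR y)))

w OR (z OR (y OR (z OR y)))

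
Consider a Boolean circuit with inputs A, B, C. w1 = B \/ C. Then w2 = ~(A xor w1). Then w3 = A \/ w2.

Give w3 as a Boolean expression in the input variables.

w1 = B \/ C
w2 = ~(A xor w1) = ~(A xor (B \/ C))
w3 = A \/ w2 = A \/ (~(A xor (B \/ C)))

A \/ (~(A xor (B \/ C)))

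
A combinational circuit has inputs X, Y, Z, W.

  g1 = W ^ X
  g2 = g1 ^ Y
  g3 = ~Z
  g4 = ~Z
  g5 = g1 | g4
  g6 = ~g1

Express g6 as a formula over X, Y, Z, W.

g1 = W ^ X
g6 = ~g1 = ~(W ^ X)

~(W ^ X)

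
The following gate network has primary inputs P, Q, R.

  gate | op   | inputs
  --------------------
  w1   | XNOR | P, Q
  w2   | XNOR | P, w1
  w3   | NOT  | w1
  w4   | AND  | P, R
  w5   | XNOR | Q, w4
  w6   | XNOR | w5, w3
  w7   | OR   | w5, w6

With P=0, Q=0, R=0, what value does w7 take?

w1 = 0 XNOR 0 = 1
w3 = NOT 1 = 0
w4 = 0 AND 0 = 0
w5 = 0 XNOR 0 = 1
w6 = 1 XNOR 0 = 0
w7 = 1 OR 0 = 1

1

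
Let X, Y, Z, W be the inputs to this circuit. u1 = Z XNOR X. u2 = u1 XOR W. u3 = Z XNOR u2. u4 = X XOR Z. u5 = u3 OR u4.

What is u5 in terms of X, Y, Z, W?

u1 = Z XNOR X
u2 = u1 XOR W = (Z XNOR X) XOR W
u3 = Z XNOR u2 = Z XNOR ((Z XNOR X) XOR W)
u4 = X XOR Z
u5 = u3 OR u4 = (Z XNOR ((Z XNOR X) XOR W)) OR (X XOR Z)

(Z XNOR ((Z XNOR X) XOR W)) OR (X XOR Z)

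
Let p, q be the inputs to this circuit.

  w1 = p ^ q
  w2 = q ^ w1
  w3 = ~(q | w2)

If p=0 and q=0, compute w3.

w1 = 0 ^ 0 = 0
w2 = 0 ^ 0 = 0
w3 = ~(0 | 0) = 1

1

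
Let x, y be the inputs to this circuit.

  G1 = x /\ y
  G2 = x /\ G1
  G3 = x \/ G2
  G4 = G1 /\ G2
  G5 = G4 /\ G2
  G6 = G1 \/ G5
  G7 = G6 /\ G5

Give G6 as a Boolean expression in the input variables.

G1 = x /\ y
G2 = x /\ G1 = x /\ (x /\ y)
G4 = G1 /\ G2 = (x /\ y) /\ (x /\ (x /\ y))
G5 = G4 /\ G2 = ((x /\ y) /\ (x /\ (x /\ y))) /\ (x /\ (x /\ y))
G6 = G1 \/ G5 = (x /\ y) \/ (((x /\ y) /\ (x /\ (x /\ y))) /\ (x /\ (x /\ y)))

(x /\ y) \/ (((x /\ y) /\ (x /\ (x /\ y))) /\ (x /\ (x /\ y)))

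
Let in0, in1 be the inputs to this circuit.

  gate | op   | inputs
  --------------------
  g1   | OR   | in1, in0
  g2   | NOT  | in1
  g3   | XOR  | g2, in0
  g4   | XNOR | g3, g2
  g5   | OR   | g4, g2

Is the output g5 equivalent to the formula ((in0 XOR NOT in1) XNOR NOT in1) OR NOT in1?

Yes

g2 = NOT in1
g3 = g2 XOR in0 = NOT in1 XOR in0
g4 = g3 XNOR g2 = (NOT in1 XOR in0) XNOR NOT in1
g5 = g4 OR g2 = ((NOT in1 XOR in0) XNOR NOT in1) OR NOT in1
At in0=1, in1=1: circuit gives 0, formula gives 0.
At in0=0, in1=0: circuit gives 1, formula gives 1.
Agrees on all 4 inputs.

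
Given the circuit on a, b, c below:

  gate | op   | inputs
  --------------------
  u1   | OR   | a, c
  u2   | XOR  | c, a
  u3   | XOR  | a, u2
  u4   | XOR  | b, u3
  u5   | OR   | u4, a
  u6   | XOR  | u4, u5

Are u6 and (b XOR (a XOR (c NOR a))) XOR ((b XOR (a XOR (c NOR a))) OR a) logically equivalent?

No

u2 = c XOR a
u3 = a XOR u2 = a XOR (c XOR a)
u4 = b XOR u3 = b XOR (a XOR (c XOR a))
u5 = u4 OR a = (b XOR (a XOR (c XOR a))) OR a
u6 = u4 XOR u5 = (b XOR (a XOR (c XOR a))) XOR ((b XOR (a XOR (c XOR a))) OR a)
At a=1, b=0, c=0: circuit gives 1, formula gives 0.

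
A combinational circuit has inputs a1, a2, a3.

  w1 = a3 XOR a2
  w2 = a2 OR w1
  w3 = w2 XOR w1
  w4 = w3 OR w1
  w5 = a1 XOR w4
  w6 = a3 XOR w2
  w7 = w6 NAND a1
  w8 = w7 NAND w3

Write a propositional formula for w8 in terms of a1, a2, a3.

((a3 XOR (a2 OR (a3 XOR a2))) NAND a1) NAND ((a2 OR (a3 XOR a2)) XOR (a3 XOR a2))

w1 = a3 XOR a2
w2 = a2 OR w1 = a2 OR (a3 XOR a2)
w3 = w2 XOR w1 = (a2 OR (a3 XOR a2)) XOR (a3 XOR a2)
w6 = a3 XOR w2 = a3 XOR (a2 OR (a3 XOR a2))
w7 = w6 NAND a1 = (a3 XOR (a2 OR (a3 XOR a2))) NAND a1
w8 = w7 NAND w3 = ((a3 XOR (a2 OR (a3 XOR a2))) NAND a1) NAND ((a2 OR (a3 XOR a2)) XOR (a3 XOR a2))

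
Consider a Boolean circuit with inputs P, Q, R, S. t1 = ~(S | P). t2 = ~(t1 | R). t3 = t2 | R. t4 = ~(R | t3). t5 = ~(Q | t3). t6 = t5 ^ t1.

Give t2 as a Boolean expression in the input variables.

t1 = ~(S | P)
t2 = ~(t1 | R) = ~((~(S | P)) | R)

~((~(S | P)) | R)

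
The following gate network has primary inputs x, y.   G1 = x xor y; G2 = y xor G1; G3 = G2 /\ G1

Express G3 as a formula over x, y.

(y xor (x xor y)) /\ (x xor y)

G1 = x xor y
G2 = y xor G1 = y xor (x xor y)
G3 = G2 /\ G1 = (y xor (x xor y)) /\ (x xor y)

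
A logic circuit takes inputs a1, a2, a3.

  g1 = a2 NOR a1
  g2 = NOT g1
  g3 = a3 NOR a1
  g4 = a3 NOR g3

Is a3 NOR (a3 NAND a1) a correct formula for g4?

No

g3 = a3 NOR a1
g4 = a3 NOR g3 = a3 NOR (a3 NOR a1)
At a1=1, a2=0, a3=0: circuit gives 1, formula gives 0.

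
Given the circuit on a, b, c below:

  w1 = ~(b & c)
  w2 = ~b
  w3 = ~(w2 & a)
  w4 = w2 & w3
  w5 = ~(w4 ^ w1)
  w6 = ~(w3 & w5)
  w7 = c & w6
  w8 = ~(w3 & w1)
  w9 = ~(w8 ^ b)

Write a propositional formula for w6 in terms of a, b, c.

~((~(~b & a)) & (~((~b & (~(~b & a))) ^ (~(b & c)))))

w1 = ~(b & c)
w2 = ~b
w3 = ~(w2 & a) = ~(~b & a)
w4 = w2 & w3 = ~b & (~(~b & a))
w5 = ~(w4 ^ w1) = ~((~b & (~(~b & a))) ^ (~(b & c)))
w6 = ~(w3 & w5) = ~((~(~b & a)) & (~((~b & (~(~b & a))) ^ (~(b & c)))))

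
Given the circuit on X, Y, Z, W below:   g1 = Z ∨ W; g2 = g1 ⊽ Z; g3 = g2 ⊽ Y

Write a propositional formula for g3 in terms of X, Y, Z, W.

((Z ∨ W) ⊽ Z) ⊽ Y

g1 = Z ∨ W
g2 = g1 ⊽ Z = (Z ∨ W) ⊽ Z
g3 = g2 ⊽ Y = ((Z ∨ W) ⊽ Z) ⊽ Y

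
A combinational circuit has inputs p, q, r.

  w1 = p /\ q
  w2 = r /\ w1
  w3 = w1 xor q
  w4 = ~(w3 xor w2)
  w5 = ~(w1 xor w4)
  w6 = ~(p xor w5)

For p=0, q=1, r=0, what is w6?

0

w1 = 0 /\ 1 = 0
w2 = 0 /\ 0 = 0
w3 = 0 xor 1 = 1
w4 = ~(1 xor 0) = 0
w5 = ~(0 xor 0) = 1
w6 = ~(0 xor 1) = 0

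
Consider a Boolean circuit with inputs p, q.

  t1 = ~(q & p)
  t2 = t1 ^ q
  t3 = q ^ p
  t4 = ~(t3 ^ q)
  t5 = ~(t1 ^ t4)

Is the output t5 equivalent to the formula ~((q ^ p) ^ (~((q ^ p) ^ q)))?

t1 = ~(q & p)
t3 = q ^ p
t4 = ~(t3 ^ q) = ~((q ^ p) ^ q)
t5 = ~(t1 ^ t4) = ~((~(q & p)) ^ (~((q ^ p) ^ q)))
At p=0, q=0: circuit gives 1, formula gives 0.

No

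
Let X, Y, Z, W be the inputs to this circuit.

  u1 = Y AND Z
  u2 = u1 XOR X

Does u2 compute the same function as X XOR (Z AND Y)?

Yes

u1 = Y AND Z
u2 = u1 XOR X = (Y AND Z) XOR X
At X=0, Y=0, Z=0, W=0: circuit gives 0, formula gives 0.
At X=0, Y=1, Z=1, W=0: circuit gives 1, formula gives 1.
Agrees on all 16 inputs.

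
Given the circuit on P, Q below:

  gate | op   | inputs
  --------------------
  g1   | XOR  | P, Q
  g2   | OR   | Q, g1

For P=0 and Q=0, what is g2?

g1 = 0 XOR 0 = 0
g2 = 0 OR 0 = 0

0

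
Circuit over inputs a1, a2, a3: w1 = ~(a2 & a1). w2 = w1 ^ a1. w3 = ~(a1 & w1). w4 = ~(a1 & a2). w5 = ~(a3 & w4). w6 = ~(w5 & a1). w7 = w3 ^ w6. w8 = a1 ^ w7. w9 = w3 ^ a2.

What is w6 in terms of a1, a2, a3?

w4 = ~(a1 & a2)
w5 = ~(a3 & w4) = ~(a3 & (~(a1 & a2)))
w6 = ~(w5 & a1) = ~((~(a3 & (~(a1 & a2)))) & a1)

~((~(a3 & (~(a1 & a2)))) & a1)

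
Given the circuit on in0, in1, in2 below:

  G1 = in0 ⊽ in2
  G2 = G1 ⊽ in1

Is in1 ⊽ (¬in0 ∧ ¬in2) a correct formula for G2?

Yes

G1 = in0 ⊽ in2
G2 = G1 ⊽ in1 = (in0 ⊽ in2) ⊽ in1
At in0=0, in1=0, in2=0: circuit gives 0, formula gives 0.
At in0=0, in1=0, in2=1: circuit gives 1, formula gives 1.
Agrees on all 8 inputs.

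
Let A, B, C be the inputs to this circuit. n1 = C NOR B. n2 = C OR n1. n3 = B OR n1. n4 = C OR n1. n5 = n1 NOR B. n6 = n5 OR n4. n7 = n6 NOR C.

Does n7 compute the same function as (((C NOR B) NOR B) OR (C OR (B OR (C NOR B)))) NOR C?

n1 = C NOR B
n4 = C OR n1 = C OR (C NOR B)
n5 = n1 NOR B = (C NOR B) NOR B
n6 = n5 OR n4 = ((C NOR B) NOR B) OR (C OR (C NOR B))
n7 = n6 NOR C = (((C NOR B) NOR B) OR (C OR (C NOR B))) NOR C
At A=0, B=1, C=0: circuit gives 1, formula gives 0.

No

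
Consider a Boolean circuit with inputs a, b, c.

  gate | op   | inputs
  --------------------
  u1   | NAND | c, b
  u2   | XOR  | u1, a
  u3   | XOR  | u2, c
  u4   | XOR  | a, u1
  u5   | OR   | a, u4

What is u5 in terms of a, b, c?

u1 = c NAND b
u4 = a XOR u1 = a XOR (c NAND b)
u5 = a OR u4 = a OR (a XOR (c NAND b))

a OR (a XOR (c NAND b))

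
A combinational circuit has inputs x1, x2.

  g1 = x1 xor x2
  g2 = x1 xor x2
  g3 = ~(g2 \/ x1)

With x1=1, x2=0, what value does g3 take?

g2 = 1 xor 0 = 1
g3 = ~(1 \/ 1) = 0

0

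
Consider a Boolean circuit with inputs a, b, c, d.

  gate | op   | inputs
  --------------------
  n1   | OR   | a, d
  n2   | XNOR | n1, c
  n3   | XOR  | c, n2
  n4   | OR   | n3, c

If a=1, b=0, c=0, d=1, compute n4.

0

n1 = 1 OR 1 = 1
n2 = 1 XNOR 0 = 0
n3 = 0 XOR 0 = 0
n4 = 0 OR 0 = 0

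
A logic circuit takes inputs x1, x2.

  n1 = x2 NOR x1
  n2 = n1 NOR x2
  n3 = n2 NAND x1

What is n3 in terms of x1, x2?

n1 = x2 NOR x1
n2 = n1 NOR x2 = (x2 NOR x1) NOR x2
n3 = n2 NAND x1 = ((x2 NOR x1) NOR x2) NAND x1

((x2 NOR x1) NOR x2) NAND x1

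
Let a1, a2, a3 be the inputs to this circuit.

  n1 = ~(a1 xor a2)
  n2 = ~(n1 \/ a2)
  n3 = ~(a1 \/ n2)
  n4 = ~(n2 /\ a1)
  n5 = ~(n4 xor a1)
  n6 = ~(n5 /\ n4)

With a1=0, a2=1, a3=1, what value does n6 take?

1

n1 = ~(0 xor 1) = 0
n2 = ~(0 \/ 1) = 0
n4 = ~(0 /\ 0) = 1
n5 = ~(1 xor 0) = 0
n6 = ~(0 /\ 1) = 1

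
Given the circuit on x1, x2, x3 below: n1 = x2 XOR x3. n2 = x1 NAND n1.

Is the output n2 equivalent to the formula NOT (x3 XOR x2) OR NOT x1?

Yes

n1 = x2 XOR x3
n2 = x1 NAND n1 = x1 NAND (x2 XOR x3)
At x1=1, x2=0, x3=1: circuit gives 0, formula gives 0.
At x1=0, x2=0, x3=0: circuit gives 1, formula gives 1.
Agrees on all 8 inputs.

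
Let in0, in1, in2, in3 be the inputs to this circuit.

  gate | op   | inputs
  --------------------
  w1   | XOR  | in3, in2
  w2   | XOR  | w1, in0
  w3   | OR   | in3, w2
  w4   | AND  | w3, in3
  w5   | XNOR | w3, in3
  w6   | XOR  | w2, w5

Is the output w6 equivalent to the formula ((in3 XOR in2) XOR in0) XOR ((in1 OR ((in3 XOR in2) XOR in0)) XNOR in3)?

No

w1 = in3 XOR in2
w2 = w1 XOR in0 = (in3 XOR in2) XOR in0
w3 = in3 OR w2 = in3 OR ((in3 XOR in2) XOR in0)
w5 = w3 XNOR in3 = (in3 OR ((in3 XOR in2) XOR in0)) XNOR in3
w6 = w2 XOR w5 = ((in3 XOR in2) XOR in0) XOR ((in3 OR ((in3 XOR in2) XOR in0)) XNOR in3)
At in0=0, in1=0, in2=1, in3=1: circuit gives 1, formula gives 0.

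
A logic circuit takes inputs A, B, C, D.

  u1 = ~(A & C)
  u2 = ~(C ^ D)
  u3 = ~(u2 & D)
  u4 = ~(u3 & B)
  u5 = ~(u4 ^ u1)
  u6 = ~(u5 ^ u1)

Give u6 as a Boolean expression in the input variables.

~((~((~((~((~(C ^ D)) & D)) & B)) ^ (~(A & C)))) ^ (~(A & C)))

u1 = ~(A & C)
u2 = ~(C ^ D)
u3 = ~(u2 & D) = ~((~(C ^ D)) & D)
u4 = ~(u3 & B) = ~((~((~(C ^ D)) & D)) & B)
u5 = ~(u4 ^ u1) = ~((~((~((~(C ^ D)) & D)) & B)) ^ (~(A & C)))
u6 = ~(u5 ^ u1) = ~((~((~((~((~(C ^ D)) & D)) & B)) ^ (~(A & C)))) ^ (~(A & C)))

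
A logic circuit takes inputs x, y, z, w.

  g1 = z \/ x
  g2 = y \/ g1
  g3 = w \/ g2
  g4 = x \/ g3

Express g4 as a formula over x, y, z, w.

x \/ (w \/ (y \/ (z \/ x)))

g1 = z \/ x
g2 = y \/ g1 = y \/ (z \/ x)
g3 = w \/ g2 = w \/ (y \/ (z \/ x))
g4 = x \/ g3 = x \/ (w \/ (y \/ (z \/ x)))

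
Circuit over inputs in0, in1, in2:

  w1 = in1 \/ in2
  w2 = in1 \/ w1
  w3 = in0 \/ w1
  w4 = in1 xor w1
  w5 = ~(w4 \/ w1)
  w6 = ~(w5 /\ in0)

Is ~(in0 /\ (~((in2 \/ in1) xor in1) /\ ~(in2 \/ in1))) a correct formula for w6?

Yes

w1 = in1 \/ in2
w4 = in1 xor w1 = in1 xor (in1 \/ in2)
w5 = ~(w4 \/ w1) = ~((in1 xor (in1 \/ in2)) \/ (in1 \/ in2))
w6 = ~(w5 /\ in0) = ~((~((in1 xor (in1 \/ in2)) \/ (in1 \/ in2))) /\ in0)
At in0=1, in1=0, in2=0: circuit gives 0, formula gives 0.
At in0=0, in1=0, in2=0: circuit gives 1, formula gives 1.
Agrees on all 8 inputs.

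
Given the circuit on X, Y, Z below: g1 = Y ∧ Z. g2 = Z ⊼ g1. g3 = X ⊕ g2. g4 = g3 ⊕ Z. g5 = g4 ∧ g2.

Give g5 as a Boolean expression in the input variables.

((X ⊕ (Z ⊼ (Y ∧ Z))) ⊕ Z) ∧ (Z ⊼ (Y ∧ Z))

g1 = Y ∧ Z
g2 = Z ⊼ g1 = Z ⊼ (Y ∧ Z)
g3 = X ⊕ g2 = X ⊕ (Z ⊼ (Y ∧ Z))
g4 = g3 ⊕ Z = (X ⊕ (Z ⊼ (Y ∧ Z))) ⊕ Z
g5 = g4 ∧ g2 = ((X ⊕ (Z ⊼ (Y ∧ Z))) ⊕ Z) ∧ (Z ⊼ (Y ∧ Z))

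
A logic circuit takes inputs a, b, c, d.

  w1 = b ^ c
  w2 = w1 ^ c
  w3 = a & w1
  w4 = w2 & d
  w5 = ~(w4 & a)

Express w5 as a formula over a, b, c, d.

~((((b ^ c) ^ c) & d) & a)

w1 = b ^ c
w2 = w1 ^ c = (b ^ c) ^ c
w4 = w2 & d = ((b ^ c) ^ c) & d
w5 = ~(w4 & a) = ~((((b ^ c) ^ c) & d) & a)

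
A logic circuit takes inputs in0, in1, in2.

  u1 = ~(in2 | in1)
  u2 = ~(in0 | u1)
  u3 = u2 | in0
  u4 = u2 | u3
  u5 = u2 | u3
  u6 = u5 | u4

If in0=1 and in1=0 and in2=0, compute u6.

1

u1 = ~(0 | 0) = 1
u2 = ~(1 | 1) = 0
u3 = 0 | 1 = 1
u4 = 0 | 1 = 1
u5 = 0 | 1 = 1
u6 = 1 | 1 = 1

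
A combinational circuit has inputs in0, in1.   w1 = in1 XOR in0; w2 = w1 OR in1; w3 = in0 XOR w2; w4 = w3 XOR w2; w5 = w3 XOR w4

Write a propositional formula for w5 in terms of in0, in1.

w1 = in1 XOR in0
w2 = w1 OR in1 = (in1 XOR in0) OR in1
w3 = in0 XOR w2 = in0 XOR ((in1 XOR in0) OR in1)
w4 = w3 XOR w2 = (in0 XOR ((in1 XOR in0) OR in1)) XOR ((in1 XOR in0) OR in1)
w5 = w3 XOR w4 = (in0 XOR ((in1 XOR in0) OR in1)) XOR ((in0 XOR ((in1 XOR in0) OR in1)) XOR ((in1 XOR in0) OR in1))

(in0 XOR ((in1 XOR in0) OR in1)) XOR ((in0 XOR ((in1 XOR in0) OR in1)) XOR ((in1 XOR in0) OR in1))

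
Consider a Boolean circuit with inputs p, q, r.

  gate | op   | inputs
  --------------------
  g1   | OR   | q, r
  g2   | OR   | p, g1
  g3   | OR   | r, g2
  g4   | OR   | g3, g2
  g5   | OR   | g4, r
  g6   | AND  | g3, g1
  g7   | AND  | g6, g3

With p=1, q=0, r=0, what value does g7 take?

0

g1 = 0 OR 0 = 0
g2 = 1 OR 0 = 1
g3 = 0 OR 1 = 1
g6 = 1 AND 0 = 0
g7 = 0 AND 1 = 0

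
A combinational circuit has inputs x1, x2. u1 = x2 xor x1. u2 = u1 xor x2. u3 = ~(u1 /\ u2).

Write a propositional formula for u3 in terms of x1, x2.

~((x2 xor x1) /\ ((x2 xor x1) xor x2))

u1 = x2 xor x1
u2 = u1 xor x2 = (x2 xor x1) xor x2
u3 = ~(u1 /\ u2) = ~((x2 xor x1) /\ ((x2 xor x1) xor x2))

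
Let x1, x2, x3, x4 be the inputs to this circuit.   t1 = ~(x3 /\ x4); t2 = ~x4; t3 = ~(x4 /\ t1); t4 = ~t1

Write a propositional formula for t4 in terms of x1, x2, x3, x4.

~(~(x3 /\ x4))

t1 = ~(x3 /\ x4)
t4 = ~t1 = ~(~(x3 /\ x4))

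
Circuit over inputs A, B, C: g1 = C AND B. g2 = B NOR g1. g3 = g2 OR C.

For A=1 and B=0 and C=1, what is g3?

g1 = 1 AND 0 = 0
g2 = 0 NOR 0 = 1
g3 = 1 OR 1 = 1

1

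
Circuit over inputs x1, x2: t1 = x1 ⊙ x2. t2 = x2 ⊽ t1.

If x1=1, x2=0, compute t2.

1

t1 = 1 ⊙ 0 = 0
t2 = 0 ⊽ 0 = 1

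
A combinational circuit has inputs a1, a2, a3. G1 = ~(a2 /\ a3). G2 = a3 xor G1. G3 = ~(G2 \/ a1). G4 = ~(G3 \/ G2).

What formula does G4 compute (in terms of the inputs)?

G1 = ~(a2 /\ a3)
G2 = a3 xor G1 = a3 xor (~(a2 /\ a3))
G3 = ~(G2 \/ a1) = ~((a3 xor (~(a2 /\ a3))) \/ a1)
G4 = ~(G3 \/ G2) = ~((~((a3 xor (~(a2 /\ a3))) \/ a1)) \/ (a3 xor (~(a2 /\ a3))))

~((~((a3 xor (~(a2 /\ a3))) \/ a1)) \/ (a3 xor (~(a2 /\ a3))))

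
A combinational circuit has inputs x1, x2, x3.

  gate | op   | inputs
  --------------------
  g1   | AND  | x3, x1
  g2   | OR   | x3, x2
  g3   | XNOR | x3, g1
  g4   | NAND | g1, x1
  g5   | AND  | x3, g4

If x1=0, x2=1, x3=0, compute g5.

g1 = 0 AND 0 = 0
g4 = 0 NAND 0 = 1
g5 = 0 AND 1 = 0

0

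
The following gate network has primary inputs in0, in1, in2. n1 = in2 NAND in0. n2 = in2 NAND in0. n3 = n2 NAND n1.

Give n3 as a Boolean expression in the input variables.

n1 = in2 NAND in0
n2 = in2 NAND in0
n3 = n2 NAND n1 = (in2 NAND in0) NAND (in2 NAND in0)

(in2 NAND in0) NAND (in2 NAND in0)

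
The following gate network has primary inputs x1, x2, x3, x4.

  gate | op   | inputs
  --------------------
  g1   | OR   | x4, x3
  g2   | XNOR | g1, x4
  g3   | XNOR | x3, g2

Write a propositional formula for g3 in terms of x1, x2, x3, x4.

g1 = x4 OR x3
g2 = g1 XNOR x4 = (x4 OR x3) XNOR x4
g3 = x3 XNOR g2 = x3 XNOR ((x4 OR x3) XNOR x4)

x3 XNOR ((x4 OR x3) XNOR x4)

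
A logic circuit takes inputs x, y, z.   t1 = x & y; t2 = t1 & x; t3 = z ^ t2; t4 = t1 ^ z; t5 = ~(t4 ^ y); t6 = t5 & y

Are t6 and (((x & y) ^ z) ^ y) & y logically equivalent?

t1 = x & y
t4 = t1 ^ z = (x & y) ^ z
t5 = ~(t4 ^ y) = ~(((x & y) ^ z) ^ y)
t6 = t5 & y = (~(((x & y) ^ z) ^ y)) & y
At x=0, y=1, z=0: circuit gives 0, formula gives 1.

No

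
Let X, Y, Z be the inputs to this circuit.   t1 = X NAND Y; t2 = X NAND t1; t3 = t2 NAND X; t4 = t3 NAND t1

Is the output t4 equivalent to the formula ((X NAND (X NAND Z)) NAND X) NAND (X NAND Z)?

t1 = X NAND Y
t2 = X NAND t1 = X NAND (X NAND Y)
t3 = t2 NAND X = (X NAND (X NAND Y)) NAND X
t4 = t3 NAND t1 = ((X NAND (X NAND Y)) NAND X) NAND (X NAND Y)
At X=1, Y=0, Z=1: circuit gives 0, formula gives 1.

No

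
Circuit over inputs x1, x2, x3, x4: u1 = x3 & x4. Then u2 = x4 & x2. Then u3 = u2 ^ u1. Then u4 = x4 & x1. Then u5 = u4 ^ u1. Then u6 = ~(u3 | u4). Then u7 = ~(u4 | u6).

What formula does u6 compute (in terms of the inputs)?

u1 = x3 & x4
u2 = x4 & x2
u3 = u2 ^ u1 = (x4 & x2) ^ (x3 & x4)
u4 = x4 & x1
u6 = ~(u3 | u4) = ~(((x4 & x2) ^ (x3 & x4)) | (x4 & x1))

~(((x4 & x2) ^ (x3 & x4)) | (x4 & x1))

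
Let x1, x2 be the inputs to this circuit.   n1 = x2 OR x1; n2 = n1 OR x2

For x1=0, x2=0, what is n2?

n1 = 0 OR 0 = 0
n2 = 0 OR 0 = 0

0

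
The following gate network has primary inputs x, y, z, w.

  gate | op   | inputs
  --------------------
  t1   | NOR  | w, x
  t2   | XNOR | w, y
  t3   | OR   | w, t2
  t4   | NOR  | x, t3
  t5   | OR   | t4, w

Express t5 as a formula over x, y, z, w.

(x NOR (w OR (w XNOR y))) OR w

t2 = w XNOR y
t3 = w OR t2 = w OR (w XNOR y)
t4 = x NOR t3 = x NOR (w OR (w XNOR y))
t5 = t4 OR w = (x NOR (w OR (w XNOR y))) OR w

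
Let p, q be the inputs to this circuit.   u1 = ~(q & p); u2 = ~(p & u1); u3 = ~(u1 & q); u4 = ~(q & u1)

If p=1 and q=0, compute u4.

u1 = ~(0 & 1) = 1
u4 = ~(0 & 1) = 1

1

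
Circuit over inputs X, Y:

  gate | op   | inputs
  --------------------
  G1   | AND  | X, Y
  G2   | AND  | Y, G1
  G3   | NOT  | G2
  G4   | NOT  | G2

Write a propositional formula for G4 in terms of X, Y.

G1 = X AND Y
G2 = Y AND G1 = Y AND (X AND Y)
G4 = NOT G2 = NOT (Y AND (X AND Y))

NOT (Y AND (X AND Y))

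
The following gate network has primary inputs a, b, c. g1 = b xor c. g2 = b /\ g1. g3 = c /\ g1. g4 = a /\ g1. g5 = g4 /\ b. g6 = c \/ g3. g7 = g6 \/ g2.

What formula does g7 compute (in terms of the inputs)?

(c \/ (c /\ (b xor c))) \/ (b /\ (b xor c))

g1 = b xor c
g2 = b /\ g1 = b /\ (b xor c)
g3 = c /\ g1 = c /\ (b xor c)
g6 = c \/ g3 = c \/ (c /\ (b xor c))
g7 = g6 \/ g2 = (c \/ (c /\ (b xor c))) \/ (b /\ (b xor c))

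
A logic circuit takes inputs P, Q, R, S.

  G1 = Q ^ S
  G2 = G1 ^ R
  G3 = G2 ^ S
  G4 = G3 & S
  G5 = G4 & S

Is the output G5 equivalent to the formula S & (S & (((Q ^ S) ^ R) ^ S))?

G1 = Q ^ S
G2 = G1 ^ R = (Q ^ S) ^ R
G3 = G2 ^ S = ((Q ^ S) ^ R) ^ S
G4 = G3 & S = (((Q ^ S) ^ R) ^ S) & S
G5 = G4 & S = ((((Q ^ S) ^ R) ^ S) & S) & S
At P=0, Q=0, R=0, S=0: circuit gives 0, formula gives 0.
At P=0, Q=0, R=1, S=1: circuit gives 1, formula gives 1.
Agrees on all 16 inputs.

Yes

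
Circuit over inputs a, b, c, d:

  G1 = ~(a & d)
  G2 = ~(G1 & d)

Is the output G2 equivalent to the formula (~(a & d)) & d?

No

G1 = ~(a & d)
G2 = ~(G1 & d) = ~((~(a & d)) & d)
At a=0, b=0, c=0, d=0: circuit gives 1, formula gives 0.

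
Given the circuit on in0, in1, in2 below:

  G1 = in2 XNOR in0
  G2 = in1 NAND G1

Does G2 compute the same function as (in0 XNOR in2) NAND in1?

G1 = in2 XNOR in0
G2 = in1 NAND G1 = in1 NAND (in2 XNOR in0)
At in0=0, in1=1, in2=0: circuit gives 0, formula gives 0.
At in0=0, in1=0, in2=0: circuit gives 1, formula gives 1.
Agrees on all 8 inputs.

Yes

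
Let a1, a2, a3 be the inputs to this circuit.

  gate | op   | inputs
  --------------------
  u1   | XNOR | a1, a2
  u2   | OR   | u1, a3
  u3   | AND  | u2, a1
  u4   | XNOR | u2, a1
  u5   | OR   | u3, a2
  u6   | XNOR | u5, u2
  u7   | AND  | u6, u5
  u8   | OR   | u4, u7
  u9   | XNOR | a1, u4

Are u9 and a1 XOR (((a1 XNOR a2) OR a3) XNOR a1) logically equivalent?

No

u1 = a1 XNOR a2
u2 = u1 OR a3 = (a1 XNOR a2) OR a3
u4 = u2 XNOR a1 = ((a1 XNOR a2) OR a3) XNOR a1
u9 = a1 XNOR u4 = a1 XNOR (((a1 XNOR a2) OR a3) XNOR a1)
At a1=0, a2=0, a3=0: circuit gives 1, formula gives 0.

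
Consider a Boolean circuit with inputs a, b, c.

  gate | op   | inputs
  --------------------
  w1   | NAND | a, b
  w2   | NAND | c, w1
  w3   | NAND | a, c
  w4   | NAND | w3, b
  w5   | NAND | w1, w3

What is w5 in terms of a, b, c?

(a NAND b) NAND (a NAND c)

w1 = a NAND b
w3 = a NAND c
w5 = w1 NAND w3 = (a NAND b) NAND (a NAND c)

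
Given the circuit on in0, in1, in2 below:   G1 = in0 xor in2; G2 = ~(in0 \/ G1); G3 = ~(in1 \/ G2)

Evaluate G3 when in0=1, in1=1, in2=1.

0

G1 = 1 xor 1 = 0
G2 = ~(1 \/ 0) = 0
G3 = ~(1 \/ 0) = 0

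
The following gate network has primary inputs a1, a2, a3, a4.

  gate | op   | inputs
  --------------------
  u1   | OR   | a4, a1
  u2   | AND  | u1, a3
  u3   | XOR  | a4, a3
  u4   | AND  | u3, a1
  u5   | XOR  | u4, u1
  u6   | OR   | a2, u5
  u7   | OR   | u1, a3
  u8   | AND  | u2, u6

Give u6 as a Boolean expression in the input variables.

u1 = a4 OR a1
u3 = a4 XOR a3
u4 = u3 AND a1 = (a4 XOR a3) AND a1
u5 = u4 XOR u1 = ((a4 XOR a3) AND a1) XOR (a4 OR a1)
u6 = a2 OR u5 = a2 OR (((a4 XOR a3) AND a1) XOR (a4 OR a1))

a2 OR (((a4 XOR a3) AND a1) XOR (a4 OR a1))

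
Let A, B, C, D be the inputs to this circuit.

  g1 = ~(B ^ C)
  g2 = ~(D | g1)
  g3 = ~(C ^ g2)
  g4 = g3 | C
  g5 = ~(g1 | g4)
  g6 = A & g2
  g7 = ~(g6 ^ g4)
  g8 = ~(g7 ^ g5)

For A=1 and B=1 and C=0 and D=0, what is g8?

g1 = ~(1 ^ 0) = 0
g2 = ~(0 | 0) = 1
g3 = ~(0 ^ 1) = 0
g4 = 0 | 0 = 0
g5 = ~(0 | 0) = 1
g6 = 1 & 1 = 1
g7 = ~(1 ^ 0) = 0
g8 = ~(0 ^ 1) = 0

0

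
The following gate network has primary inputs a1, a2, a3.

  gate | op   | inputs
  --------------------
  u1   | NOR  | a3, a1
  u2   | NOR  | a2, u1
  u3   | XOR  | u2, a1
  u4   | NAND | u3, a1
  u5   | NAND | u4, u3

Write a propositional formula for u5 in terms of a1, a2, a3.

(((a2 NOR (a3 NOR a1)) XOR a1) NAND a1) NAND ((a2 NOR (a3 NOR a1)) XOR a1)

u1 = a3 NOR a1
u2 = a2 NOR u1 = a2 NOR (a3 NOR a1)
u3 = u2 XOR a1 = (a2 NOR (a3 NOR a1)) XOR a1
u4 = u3 NAND a1 = ((a2 NOR (a3 NOR a1)) XOR a1) NAND a1
u5 = u4 NAND u3 = (((a2 NOR (a3 NOR a1)) XOR a1) NAND a1) NAND ((a2 NOR (a3 NOR a1)) XOR a1)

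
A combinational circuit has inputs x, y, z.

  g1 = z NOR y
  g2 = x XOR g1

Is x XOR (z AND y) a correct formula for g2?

No

g1 = z NOR y
g2 = x XOR g1 = x XOR (z NOR y)
At x=0, y=0, z=0: circuit gives 1, formula gives 0.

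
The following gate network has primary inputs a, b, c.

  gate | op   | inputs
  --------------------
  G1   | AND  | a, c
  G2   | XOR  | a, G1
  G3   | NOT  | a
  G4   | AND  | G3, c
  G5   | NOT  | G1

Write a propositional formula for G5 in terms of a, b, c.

NOT (a AND c)

G1 = a AND c
G5 = NOT G1 = NOT (a AND c)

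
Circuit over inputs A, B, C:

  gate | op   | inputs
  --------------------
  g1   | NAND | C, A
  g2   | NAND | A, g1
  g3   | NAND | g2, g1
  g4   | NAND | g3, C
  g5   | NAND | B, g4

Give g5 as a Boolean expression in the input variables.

B NAND (((A NAND (C NAND A)) NAND (C NAND A)) NAND C)

g1 = C NAND A
g2 = A NAND g1 = A NAND (C NAND A)
g3 = g2 NAND g1 = (A NAND (C NAND A)) NAND (C NAND A)
g4 = g3 NAND C = ((A NAND (C NAND A)) NAND (C NAND A)) NAND C
g5 = B NAND g4 = B NAND (((A NAND (C NAND A)) NAND (C NAND A)) NAND C)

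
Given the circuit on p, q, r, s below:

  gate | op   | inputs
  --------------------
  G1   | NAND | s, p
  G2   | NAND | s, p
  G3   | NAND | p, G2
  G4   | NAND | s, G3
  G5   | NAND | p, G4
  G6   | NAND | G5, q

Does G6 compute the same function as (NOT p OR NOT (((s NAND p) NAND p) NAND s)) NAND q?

Yes

G2 = s NAND p
G3 = p NAND G2 = p NAND (s NAND p)
G4 = s NAND G3 = s NAND (p NAND (s NAND p))
G5 = p NAND G4 = p NAND (s NAND (p NAND (s NAND p)))
G6 = G5 NAND q = (p NAND (s NAND (p NAND (s NAND p)))) NAND q
At p=0, q=1, r=0, s=0: circuit gives 0, formula gives 0.
At p=0, q=0, r=0, s=0: circuit gives 1, formula gives 1.
Agrees on all 16 inputs.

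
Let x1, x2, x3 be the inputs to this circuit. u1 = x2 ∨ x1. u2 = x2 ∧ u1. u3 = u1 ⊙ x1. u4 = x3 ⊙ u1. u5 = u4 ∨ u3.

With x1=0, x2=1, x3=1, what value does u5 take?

u1 = 1 ∨ 0 = 1
u3 = 1 ⊙ 0 = 0
u4 = 1 ⊙ 1 = 1
u5 = 1 ∨ 0 = 1

1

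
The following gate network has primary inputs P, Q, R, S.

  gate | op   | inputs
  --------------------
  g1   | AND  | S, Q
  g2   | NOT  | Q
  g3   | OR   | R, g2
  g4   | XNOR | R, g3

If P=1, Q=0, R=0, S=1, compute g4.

g2 = NOT 0 = 1
g3 = 0 OR 1 = 1
g4 = 0 XNOR 1 = 0

0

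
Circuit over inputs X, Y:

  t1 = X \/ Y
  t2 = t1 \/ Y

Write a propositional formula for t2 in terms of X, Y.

(X \/ Y) \/ Y

t1 = X \/ Y
t2 = t1 \/ Y = (X \/ Y) \/ Y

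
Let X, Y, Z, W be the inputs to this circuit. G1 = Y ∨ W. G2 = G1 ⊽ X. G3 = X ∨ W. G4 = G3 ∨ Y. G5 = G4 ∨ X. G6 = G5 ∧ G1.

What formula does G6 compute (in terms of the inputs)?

G1 = Y ∨ W
G3 = X ∨ W
G4 = G3 ∨ Y = (X ∨ W) ∨ Y
G5 = G4 ∨ X = ((X ∨ W) ∨ Y) ∨ X
G6 = G5 ∧ G1 = (((X ∨ W) ∨ Y) ∨ X) ∧ (Y ∨ W)

(((X ∨ W) ∨ Y) ∨ X) ∧ (Y ∨ W)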